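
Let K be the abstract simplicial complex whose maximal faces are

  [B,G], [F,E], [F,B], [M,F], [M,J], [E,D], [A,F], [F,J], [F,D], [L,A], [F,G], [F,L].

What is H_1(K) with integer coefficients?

Take the total order A < B < D < E < F < G < J < L < M on the vertex set. Then K (dimension 1) consists of the simplices:

  0-simplices (9): A, B, D, E, F, G, J, L, M
  1-simplices (12): AF, AL, BF, BG, DE, DF, EF, FG, FJ, FL, FM, JM

Hence C_0 ≅ Z^9, C_1 ≅ Z^12.

∂_1: C_1 → C_0 sends each edge [p,q] (with p < q) to q − p. For instance
  ∂BF = F − B.
As a 9×12 matrix over Z this has rank 8, with invariant factors (1,1,1,1,1,1,1,1).

Now H_k = ker ∂_k / im ∂_{k+1}, so:

  H_1: rank ker ∂_1 − rank ∂_2 = (12 − 8) − 0 = 4, and there is no ∂_2, so H_1 = Z^4.

H_1 ≅ Z^4.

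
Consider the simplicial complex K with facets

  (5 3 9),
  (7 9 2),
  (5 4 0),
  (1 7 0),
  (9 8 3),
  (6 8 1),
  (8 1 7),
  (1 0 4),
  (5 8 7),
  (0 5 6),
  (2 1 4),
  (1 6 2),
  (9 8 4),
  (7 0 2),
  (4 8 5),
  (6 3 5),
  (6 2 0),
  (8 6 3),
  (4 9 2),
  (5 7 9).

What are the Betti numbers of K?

Take the total order 0 < 1 < 2 < 3 < 4 < 5 < 6 < 7 < 8 < 9 on the vertex set. Then K (dimension 2) consists of the simplices:

  0-simplices (10): [0], [1], [2], [3], [4], [5], [6], [7], [8], [9]
  1-simplices (30): (30 of them)
  2-simplices (20): (20 of them)

so the chain groups are C_0 ≅ Z^10, C_1 ≅ Z^30, C_2 ≅ Z^20.

Boundary ∂_1: C_1 → C_0 is given by ∂[p,q] = [q] − [p]. For instance
  ∂[2,4] = [4] − [2].
The 10×30 boundary matrix has rank 9 and Smith normal form diag(1,1,1,1,1,1,1,1,1).

Boundary ∂_2: C_2 → C_1 acts by ∂[p,q,r] = [q,r] − [p,r] + [p,q]. For instance
  ∂[0,1,7] = [1,7] − [0,7] + [0,1],
  ∂[1,7,8] = [7,8] − [1,8] + [1,7].
This gives a 30×20 integer matrix of rank 20; reducing to Smith normal form yields diagonal entries (1,1,1,1,1,1,1,1,1,1,1,1,1,1,1,1,1,1,1,2).

Reading off H_k = ker ∂_k / im ∂_{k+1}:

  H_0: rank C_0 − rank ∂_1 = 10 − 9 = 1, and the invariant factors of ∂_1 are all 1, so H_0 = Z.
  H_1: rank ker ∂_1 − rank ∂_2 = (30 − 9) − 20 = 1, and ∂_2 has invariant factor 2 > 1, so H_1 = Z ⊕ Z/2.
  H_2: rank ker ∂_2 − rank ∂_3 = (20 − 20) − 0 = 0, and there is no ∂_3, so H_2 = 0.

Hence the Betti numbers are b_0 = 1, b_1 = 1, b_2 = 0.

b_0 = 1, b_1 = 1, b_2 = 0.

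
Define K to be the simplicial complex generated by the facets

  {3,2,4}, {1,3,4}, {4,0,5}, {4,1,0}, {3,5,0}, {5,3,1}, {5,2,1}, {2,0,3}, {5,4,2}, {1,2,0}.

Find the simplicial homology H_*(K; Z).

Order the vertices as 0 < 1 < 2 < 3 < 4 < 5. Listing each simplex with vertices in this order, K has dimension 2 with simplices:

  0-simplices (6): [0], [1], [2], [3], [4], [5]
  1-simplices (15): [0,1], [0,2], [0,3], [0,4], [0,5], [1,2], [1,3], [1,4], [1,5], [2,3], [2,4], [2,5], [3,4], [3,5], [4,5]
  2-simplices (10): [0,1,2], [0,1,4], [0,2,3], [0,3,5], [0,4,5], [1,2,5], [1,3,4], [1,3,5], [2,3,4], [2,4,5]

so the chain groups are C_0 ≅ Z^6, C_1 ≅ Z^15, C_2 ≅ Z^10.

The boundary map ∂_1: C_1 → C_0 sends each edge [p,q] (with p < q) to q − p. For instance
  ∂[2,4] = [4] − [2].
This gives a 6×15 integer matrix of rank 5; reducing to Smith normal form yields diagonal entries (1,1,1,1,1).

Boundary ∂_2: C_2 → C_1 acts by ∂[p,q,r] = [q,r] − [p,r] + [p,q]. For instance
  ∂[0,2,3] = [2,3] − [0,3] + [0,2],
  ∂[0,3,5] = [3,5] − [0,5] + [0,3].
The 15×10 boundary matrix has rank 10 and Smith normal form diag(1,1,1,1,1,1,1,1,1,2).

Computing H_k = (kernel of ∂_k) / (image of ∂_{k+1}):

  H_0: rank C_0 − rank ∂_1 = 6 − 5 = 1, and the invariant factors of ∂_1 are all 1, so H_0 ≅ Z.
  H_1: rank ker ∂_1 − rank ∂_2 = (15 − 5) − 10 = 0, and ∂_2 has invariant factor 2 > 1, so H_1 ≅ Z/2.
  H_2: rank ker ∂_2 − rank ∂_3 = (10 − 10) − 0 = 0, and there is no ∂_3, so H_2 ≅ 0.

H_0 = Z,  H_1 = Z/2,  H_2 = 0.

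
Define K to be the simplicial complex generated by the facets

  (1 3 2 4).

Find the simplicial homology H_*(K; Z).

H_0 = Z,  H_1 = 0,  H_2 = 0,  H_3 = 0.

Order the vertices as 1 < 2 < 3 < 4. Listing each simplex with vertices in this order, K has dimension 3 with simplices:

  0-simplices (4): [1], [2], [3], [4]
  1-simplices (6): [1,2], [1,3], [1,4], [2,3], [2,4], [3,4]
  2-simplices (4): [1,2,3], [1,2,4], [1,3,4], [2,3,4]
  3-simplices (1): [1,2,3,4]

so the chain groups are C_0 ≅ Z^4, C_1 ≅ Z^6, C_2 ≅ Z^4, C_3 ≅ Z^1.

∂_1: C_1 → C_0 is given by ∂[p,q] = [q] − [p].
As a 4×6 matrix over Z this has rank 3, with invariant factors (1,1,1).

Boundary ∂_2: C_2 → C_1 maps a triangle to the signed sum of its edges. For instance
  ∂[1,2,3] = [2,3] − [1,3] + [1,2],
  ∂[1,2,4] = [2,4] − [1,4] + [1,2].
The resulting 6×4 matrix has rank 3, and its Smith normal form has invariant factors (1,1,1).

Boundary ∂_3: C_3 → C_2 sends each 3-simplex σ to the alternating sum Σ_i (−1)^i (σ with its i-th vertex removed). For instance
  ∂[1,2,3,4] = [2,3,4] − [1,3,4] + [1,2,4] − [1,2,3].
This gives a 4×1 integer matrix of rank 1; reducing to Smith normal form yields diagonal entries (1).

Computing H_k = (kernel of ∂_k) / (image of ∂_{k+1}):

  H_0: rank C_0 − rank ∂_1 = 4 − 3 = 1, and the invariant factors of ∂_1 are all 1, so H_0 = Z.
  H_1: rank ker ∂_1 − rank ∂_2 = (6 − 3) − 3 = 0, and the invariant factors of ∂_2 are all 1, so H_1 = 0.
  H_2: rank ker ∂_2 − rank ∂_3 = (4 − 3) − 1 = 0, and the invariant factors of ∂_3 are all 1, so H_2 = 0.
  H_3: rank ker ∂_3 − rank ∂_4 = (1 − 1) − 0 = 0, and there is no ∂_4, so H_3 = 0.

(K is a triangulation of the 3-simplex.)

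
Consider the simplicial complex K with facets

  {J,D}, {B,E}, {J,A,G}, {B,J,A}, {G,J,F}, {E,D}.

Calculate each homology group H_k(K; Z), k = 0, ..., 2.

H_0 = Z,  H_1 = Z,  H_2 = 0.

Order the vertices as A < B < D < E < F < G < J. Listing each simplex with vertices in this order, K has dimension 2 with simplices:

  0-simplices (7): A, B, D, E, F, G, J
  1-simplices (10): AB, AG, AJ, BE, BJ, DE, DJ, FG, FJ, GJ
  2-simplices (3): ABJ, AGJ, FGJ

giving chain groups C_0 ≅ Z^7, C_1 ≅ Z^10, C_2 ≅ Z^3.

∂_1: C_1 → C_0 maps an edge to its endpoints' difference, ∂[p,q] = q − p.
As a 7×10 matrix over Z this has rank 6, with invariant factors (1,1,1,1,1,1).

Boundary ∂_2: C_2 → C_1 sends each 2-simplex [p,q,r] to [q,r] − [p,r] + [p,q]. For instance
  ∂ABJ = BJ − AJ + AB,
  ∂AGJ = GJ − AJ + AG.
The resulting 10×3 matrix has rank 3, and its Smith normal form has invariant factors (1,1,1).

Now H_k = ker ∂_k / im ∂_{k+1}, so:

  H_0: rank C_0 − rank ∂_1 = 7 − 6 = 1, and the invariant factors of ∂_1 are all 1, so H_0 = Z.
  H_1: rank ker ∂_1 − rank ∂_2 = (10 − 6) − 3 = 1, and the invariant factors of ∂_2 are all 1, so H_1 = Z.
  H_2: rank ker ∂_2 − rank ∂_3 = (3 − 3) − 0 = 0, and there is no ∂_3, so H_2 = 0.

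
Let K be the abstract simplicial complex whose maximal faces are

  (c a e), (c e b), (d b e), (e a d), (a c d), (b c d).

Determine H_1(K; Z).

H_1 = 0.

Take the total order a < b < c < d < e on the vertex set. Then K (dimension 2) consists of the simplices:

  0-simplices (5): a, b, c, d, e
  1-simplices (9): ac, ad, ae, bc, bd, be, cd, ce, de
  2-simplices (6): acd, ace, ade, bcd, bce, bde

giving chain groups C_0 ≅ Z^5, C_1 ≅ Z^9, C_2 ≅ Z^6.

∂_1: C_1 → C_0 maps an edge to its endpoints' difference, ∂[p,q] = q − p. For instance
  ∂ae = e − a.
This gives a 5×9 integer matrix of rank 4; reducing to Smith normal form yields diagonal entries (1,1,1,1).

∂_2: C_2 → C_1 maps a triangle to the signed sum of its edges. For instance
  ∂acd = cd − ad + ac,
  ∂ace = ce − ae + ac.
This gives a 9×6 integer matrix of rank 5; reducing to Smith normal form yields diagonal entries (1,1,1,1,1).

Now H_k = ker ∂_k / im ∂_{k+1}, so:

  H_1: rank ker ∂_1 − rank ∂_2 = (9 − 4) − 5 = 0, and the invariant factors of ∂_2 are all 1, so H_1 = 0.

(K is a triangulation of the 2-sphere S^2.)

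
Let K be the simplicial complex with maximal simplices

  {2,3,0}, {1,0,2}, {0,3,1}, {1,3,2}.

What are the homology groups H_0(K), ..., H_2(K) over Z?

H_0 = Z,  H_1 = 0,  H_2 = Z.

K has 4 vertices, 6 edges, 4 triangles.
rank ∂_0 = 0, rank ∂_1 = 3 ⇒ b_0 = 4 − 0 − 3 = 1; all invariant factors of ∂_1 are 1 so no torsion. So H_0 = Z.
rank ∂_1 = 3, rank ∂_2 = 3 ⇒ b_1 = 6 − 3 − 3 = 0; all invariant factors of ∂_2 are 1 so no torsion. So H_1 = 0.
rank ∂_2 = 3, rank ∂_3 = 0 ⇒ b_2 = 4 − 3 − 0 = 1. So H_2 = Z.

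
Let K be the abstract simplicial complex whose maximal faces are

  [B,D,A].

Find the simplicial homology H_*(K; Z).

H_0 ≅ Z,  H_1 = 0,  H_2 = 0.

Take the total order A < B < D on the vertex set. Then K (dimension 2) consists of the simplices:

  0-simplices (3): A, B, D
  1-simplices (3): AB, AD, BD
  2-simplices (1): ABD

so the chain groups are C_0 ≅ Z^3, C_1 ≅ Z^3, C_2 ≅ Z^1.

The boundary map ∂_1: C_1 → C_0 maps an edge to its endpoints' difference, ∂[p,q] = q − p. For instance
  ∂BD = D − B.
The 3×3 boundary matrix has rank 2 and Smith normal form diag(1,1).

∂_2: C_2 → C_1 sends each 2-simplex [p,q,r] to [q,r] − [p,r] + [p,q]. For instance
  ∂ABD = BD − AD + AB.
The resulting 3×1 matrix has rank 1, and its Smith normal form has invariant factors (1).

Reading off H_k = ker ∂_k / im ∂_{k+1}:

  H_0: rank C_0 − rank ∂_1 = 3 − 2 = 1, and the invariant factors of ∂_1 are all 1, so H_0 = Z.
  H_1: rank ker ∂_1 − rank ∂_2 = (3 − 2) − 1 = 0, and the invariant factors of ∂_2 are all 1, so H_1 = 0.
  H_2: rank ker ∂_2 − rank ∂_3 = (1 − 1) − 0 = 0, and there is no ∂_3, so H_2 = 0.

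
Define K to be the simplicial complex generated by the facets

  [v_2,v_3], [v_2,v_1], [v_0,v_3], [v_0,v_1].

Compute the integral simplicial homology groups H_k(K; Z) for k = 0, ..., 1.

H_0 ≅ Z,  H_1 ≅ Z.

We work with the vertex ordering v_0 < v_1 < v_2 < v_3. The simplices of K, each written with vertices in increasing order, are:

  0-simplices (4): [v_0], [v_1], [v_2], [v_3]
  1-simplices (4): [v_0,v_1], [v_0,v_3], [v_1,v_2], [v_2,v_3]

Hence C_0 ≅ Z^4, C_1 ≅ Z^4.

The boundary map ∂_1: C_1 → C_0 sends each edge [p,q] (with p < q) to q − p. For instance
  ∂[v_1,v_2] = [v_2] − [v_1].
As a 4×4 matrix over Z this has rank 3, with invariant factors (1,1,1).

Now H_k = ker ∂_k / im ∂_{k+1}, so:

  H_0: rank C_0 − rank ∂_1 = 4 − 3 = 1, and the invariant factors of ∂_1 are all 1, so H_0 ≅ Z.
  H_1: rank ker ∂_1 − rank ∂_2 = (4 − 3) − 0 = 1, and there is no ∂_2, so H_1 ≅ Z.

As a check, the Euler characteristic is 4 − 4 = 0, which agrees with 1 − 1 = 0.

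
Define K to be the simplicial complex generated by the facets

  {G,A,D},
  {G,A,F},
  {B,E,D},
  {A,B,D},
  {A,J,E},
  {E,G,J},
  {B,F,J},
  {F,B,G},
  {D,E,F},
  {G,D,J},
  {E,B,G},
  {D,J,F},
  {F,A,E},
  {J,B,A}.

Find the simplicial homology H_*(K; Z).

H_0 = Z,  H_1 = Z^2,  H_2 = Z.

Fix the vertex order A < B < D < E < F < G < J and write every simplex with vertices in increasing order. Then dim K = 2 and the simplices of K are:

  0-simplices (7): A, B, D, E, F, G, J
  1-simplices (21): AB, AD, AE, AF, AG, AJ, BD, BE, BF, BG, BJ, DE, DF, DG, DJ, EF, EG, EJ, FG, FJ, GJ
  2-simplices (14): ABD, ABJ, ADG, AEF, AEJ, AFG, BDE, BEG, BFG, BFJ, DEF, DFJ, DGJ, EGJ

so the chain groups are C_0 ≅ Z^7, C_1 ≅ Z^21, C_2 ≅ Z^14.

The boundary map ∂_1: C_1 → C_0 is given by ∂[p,q] = [q] − [p]. For instance
  ∂AJ = J − A.
As a 7×21 matrix over Z this has rank 6, with invariant factors (1,1,1,1,1,1).

∂_2: C_2 → C_1 acts by ∂[p,q,r] = [q,r] − [p,r] + [p,q]. For instance
  ∂DGJ = GJ − DJ + DG,
  ∂AEF = EF − AF + AE.
This gives a 21×14 integer matrix of rank 13; reducing to Smith normal form yields diagonal entries (1,1,1,1,1,1,1,1,1,1,1,1,1).

Computing H_k = (kernel of ∂_k) / (image of ∂_{k+1}):

  H_0: rank C_0 − rank ∂_1 = 7 − 6 = 1, and the invariant factors of ∂_1 are all 1, so H_0 ≅ Z.
  H_1: rank ker ∂_1 − rank ∂_2 = (21 − 6) − 13 = 2, and the invariant factors of ∂_2 are all 1, so H_1 ≅ Z^2.
  H_2: rank ker ∂_2 − rank ∂_3 = (14 − 13) − 0 = 1, and there is no ∂_3, so H_2 ≅ Z.

As a check, the Euler characteristic is 7 − 21 + 14 = 0, which agrees with 1 − 2 + 1 = 0.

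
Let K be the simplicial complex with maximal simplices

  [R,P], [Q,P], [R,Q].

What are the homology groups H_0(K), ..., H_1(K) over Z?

H_0 ≅ Z,  H_1 ≅ Z.

We work with the vertex ordering P < Q < R. The simplices of K, each written with vertices in increasing order, are:

  0-simplices (3): P, Q, R
  1-simplices (3): PQ, PR, QR

giving chain groups C_0 ≅ Z^3, C_1 ≅ Z^3.

Boundary ∂_1: C_1 → C_0 maps an edge to its endpoints' difference, ∂[p,q] = q − p. For instance
  ∂QR = R − Q.
The resulting 3×3 matrix has rank 2, and its Smith normal form has invariant factors (1,1).

Now H_k = ker ∂_k / im ∂_{k+1}, so:

  H_0: rank C_0 − rank ∂_1 = 3 − 2 = 1, and the invariant factors of ∂_1 are all 1, so H_0 = Z.
  H_1: rank ker ∂_1 − rank ∂_2 = (3 − 2) − 0 = 1, and there is no ∂_2, so H_1 = Z.

(K is a triangulation of the circle S^1.)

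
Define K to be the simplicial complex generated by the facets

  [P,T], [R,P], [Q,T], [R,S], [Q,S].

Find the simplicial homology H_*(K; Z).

H_0 = Z,  H_1 = Z.

Fix the vertex order P < Q < R < S < T and write every simplex with vertices in increasing order. Then dim K = 1 and the simplices of K are:

  0-simplices (5): P, Q, R, S, T
  1-simplices (5): PR, PT, QS, QT, RS

Hence C_0 ≅ Z^5, C_1 ≅ Z^5.

Boundary ∂_1: C_1 → C_0 sends each edge [p,q] (with p < q) to q − p. For instance
  ∂PR = R − P.
As a 5×5 matrix over Z this has rank 4, with invariant factors (1,1,1,1).

Now H_k = ker ∂_k / im ∂_{k+1}, so:

  H_0: rank C_0 − rank ∂_1 = 5 − 4 = 1, and the invariant factors of ∂_1 are all 1, so H_0 = Z.
  H_1: rank ker ∂_1 − rank ∂_2 = (5 − 4) − 0 = 1, and there is no ∂_2, so H_1 = Z.

(K is a triangulation of the circle S^1.)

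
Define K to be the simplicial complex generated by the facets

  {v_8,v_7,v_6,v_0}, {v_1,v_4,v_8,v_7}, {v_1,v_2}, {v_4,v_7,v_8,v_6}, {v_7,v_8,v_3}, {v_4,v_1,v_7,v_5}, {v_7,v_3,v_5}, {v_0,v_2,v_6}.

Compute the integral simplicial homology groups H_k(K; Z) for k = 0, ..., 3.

H_0 = Z,  H_1 = Z,  H_2 = 0,  H_3 = 0.

K has 9 vertices, 21 edges, 16 triangles, 4 3-simplices.
rank ∂_0 = 0, rank ∂_1 = 8 ⇒ b_0 = 9 − 0 − 8 = 1; all invariant factors of ∂_1 are 1 so no torsion. So H_0 ≅ Z.
rank ∂_1 = 8, rank ∂_2 = 12 ⇒ b_1 = 21 − 8 − 12 = 1; all invariant factors of ∂_2 are 1 so no torsion. So H_1 ≅ Z.
rank ∂_2 = 12, rank ∂_3 = 4 ⇒ b_2 = 16 − 12 − 4 = 0; all invariant factors of ∂_3 are 1 so no torsion. So H_2 ≅ 0.
rank ∂_3 = 4, rank ∂_4 = 0 ⇒ b_3 = 4 − 4 − 0 = 0. So H_3 ≅ 0.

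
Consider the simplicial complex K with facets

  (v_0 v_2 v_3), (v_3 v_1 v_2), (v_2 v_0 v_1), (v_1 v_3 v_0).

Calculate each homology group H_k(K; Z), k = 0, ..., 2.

Fix the vertex order v_0 < v_1 < v_2 < v_3 and write every simplex with vertices in increasing order. Then dim K = 2 and the simplices of K are:

  0-simplices (4): [v_0], [v_1], [v_2], [v_3]
  1-simplices (6): [v_0,v_1], [v_0,v_2], [v_0,v_3], [v_1,v_2], [v_1,v_3], [v_2,v_3]
  2-simplices (4): [v_0,v_1,v_2], [v_0,v_1,v_3], [v_0,v_2,v_3], [v_1,v_2,v_3]

giving chain groups C_0 ≅ Z^4, C_1 ≅ Z^6, C_2 ≅ Z^4.

The boundary map ∂_1: C_1 → C_0 is given by ∂[p,q] = [q] − [p]. For instance
  ∂[v_0,v_1] = [v_1] − [v_0].
This gives a 4×6 integer matrix of rank 3; reducing to Smith normal form yields diagonal entries (1,1,1).

Boundary ∂_2: C_2 → C_1 sends each 2-simplex [p,q,r] to [q,r] − [p,r] + [p,q]. For instance
  ∂[v_0,v_1,v_2] = [v_1,v_2] − [v_0,v_2] + [v_0,v_1],
  ∂[v_0,v_2,v_3] = [v_2,v_3] − [v_0,v_3] + [v_0,v_2].
The 6×4 boundary matrix has rank 3 and Smith normal form diag(1,1,1).

Computing H_k = (kernel of ∂_k) / (image of ∂_{k+1}):

  H_0: rank C_0 − rank ∂_1 = 4 − 3 = 1, and the invariant factors of ∂_1 are all 1, so H_0 ≅ Z.
  H_1: rank ker ∂_1 − rank ∂_2 = (6 − 3) − 3 = 0, and the invariant factors of ∂_2 are all 1, so H_1 ≅ 0.
  H_2: rank ker ∂_2 − rank ∂_3 = (4 − 3) − 0 = 1, and there is no ∂_3, so H_2 ≅ Z.

As a check, the Euler characteristic is 4 − 6 + 4 = 2, which agrees with 1 − 0 + 1 = 2.

H_0 = Z,  H_1 = 0,  H_2 = Z.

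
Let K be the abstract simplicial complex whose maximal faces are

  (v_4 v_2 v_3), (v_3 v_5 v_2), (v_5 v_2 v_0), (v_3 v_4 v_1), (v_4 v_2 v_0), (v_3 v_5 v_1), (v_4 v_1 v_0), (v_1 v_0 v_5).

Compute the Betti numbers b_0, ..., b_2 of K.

b_0 = 1, b_1 = 0, b_2 = 1.

We work with the vertex ordering v_0 < v_1 < v_2 < v_3 < v_4 < v_5. The simplices of K, each written with vertices in increasing order, are:

  0-simplices (6): [v_0], [v_1], [v_2], [v_3], [v_4], [v_5]
  1-simplices (12): [v_0,v_1], [v_0,v_2], [v_0,v_4], [v_0,v_5], [v_1,v_3], [v_1,v_4], [v_1,v_5], [v_2,v_3], [v_2,v_4], [v_2,v_5], [v_3,v_4], [v_3,v_5]
  2-simplices (8): [v_0,v_1,v_4], [v_0,v_1,v_5], [v_0,v_2,v_4], [v_0,v_2,v_5], [v_1,v_3,v_4], [v_1,v_3,v_5], [v_2,v_3,v_4], [v_2,v_3,v_5]

giving chain groups C_0 ≅ Z^6, C_1 ≅ Z^12, C_2 ≅ Z^8.

∂_1: C_1 → C_0 is given by ∂[p,q] = [q] − [p].
The resulting 6×12 matrix has rank 5, and its Smith normal form has invariant factors (1,1,1,1,1).

Boundary ∂_2: C_2 → C_1 sends each 2-simplex [p,q,r] to [q,r] − [p,r] + [p,q]. For instance
  ∂[v_2,v_3,v_4] = [v_3,v_4] − [v_2,v_4] + [v_2,v_3],
  ∂[v_0,v_1,v_5] = [v_1,v_5] − [v_0,v_5] + [v_0,v_1].
The 12×8 boundary matrix has rank 7 and Smith normal form diag(1,1,1,1,1,1,1).

Reading off H_k = ker ∂_k / im ∂_{k+1}:

  H_0: rank C_0 − rank ∂_1 = 6 − 5 = 1, and the invariant factors of ∂_1 are all 1, so H_0 ≅ Z.
  H_1: rank ker ∂_1 − rank ∂_2 = (12 − 5) − 7 = 0, and the invariant factors of ∂_2 are all 1, so H_1 ≅ 0.
  H_2: rank ker ∂_2 − rank ∂_3 = (8 − 7) − 0 = 1, and there is no ∂_3, so H_2 ≅ Z.

(K is a triangulation of the 2-sphere S^2.)

Hence the Betti numbers are b_0 = 1, b_1 = 0, b_2 = 1.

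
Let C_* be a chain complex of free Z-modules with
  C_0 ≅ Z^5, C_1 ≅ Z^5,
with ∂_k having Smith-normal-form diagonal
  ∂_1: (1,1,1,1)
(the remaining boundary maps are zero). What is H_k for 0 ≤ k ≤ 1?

H_0 = Z,  H_1 = Z.

H_0: b_0 = 5 − 0 − 4 = 1; torsion from ∂_1 factors > 1: none. So H_0 = Z.
H_1: b_1 = 5 − 4 − 0 = 1; torsion from ∂_2 factors > 1: none. So H_1 = Z.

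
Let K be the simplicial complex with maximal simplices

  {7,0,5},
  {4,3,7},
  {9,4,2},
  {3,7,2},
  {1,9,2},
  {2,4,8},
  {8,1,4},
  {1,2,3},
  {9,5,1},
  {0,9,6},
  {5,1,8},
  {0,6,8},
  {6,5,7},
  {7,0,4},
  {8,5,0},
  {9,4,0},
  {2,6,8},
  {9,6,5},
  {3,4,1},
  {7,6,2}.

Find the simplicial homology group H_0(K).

Order the vertices as 0 < 1 < 2 < 3 < 4 < 5 < 6 < 7 < 8 < 9. Listing each simplex with vertices in this order, K has dimension 2 with simplices:

  0-simplices (10): [0], [1], [2], [3], [4], [5], [6], [7], [8], [9]
  1-simplices (30): (30 of them)
  2-simplices (20): (20 of them)

Hence C_0 ≅ Z^10, C_1 ≅ Z^30, C_2 ≅ Z^20.

The boundary map ∂_1: C_1 → C_0 sends each edge [p,q] (with p < q) to q − p. For instance
  ∂[1,8] = [8] − [1].
As a 10×30 matrix over Z this has rank 9, with invariant factors (1,1,1,1,1,1,1,1,1).

The boundary map ∂_2: C_2 → C_1 sends each 2-simplex [p,q,r] to [q,r] − [p,r] + [p,q]. For instance
  ∂[1,2,3] = [2,3] − [1,3] + [1,2],
  ∂[0,6,8] = [6,8] − [0,8] + [0,6].
This gives a 30×20 integer matrix of rank 20; reducing to Smith normal form yields diagonal entries (1,1,1,1,1,1,1,1,1,1,1,1,1,1,1,1,1,1,1,2).

Reading off H_k = ker ∂_k / im ∂_{k+1}:

  H_0: rank C_0 − rank ∂_1 = 10 − 9 = 1, and the invariant factors of ∂_1 are all 1, so H_0 = Z.

(K is a triangulation of the Klein bottle.)

H_0 ≅ Z.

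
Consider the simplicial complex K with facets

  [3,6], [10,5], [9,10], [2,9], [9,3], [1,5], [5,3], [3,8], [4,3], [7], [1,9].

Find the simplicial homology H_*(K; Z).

H_0 = Z^2,  H_1 = Z^2.

Fix the vertex order 1 < 2 < 3 < 4 < 5 < 6 < 7 < 8 < 9 < 10 and write every simplex with vertices in increasing order. Then dim K = 1 and the simplices of K are:

  0-simplices (10): [1], [2], [3], [4], [5], [6], [7], [8], [9], [10]
  1-simplices (10): [1,5], [1,9], [2,9], [3,4], [3,5], [3,6], [3,8], [3,9], [5,10], [9,10]

giving chain groups C_0 ≅ Z^10, C_1 ≅ Z^10.

Boundary ∂_1: C_1 → C_0 maps an edge to its endpoints' difference, ∂[p,q] = q − p. For instance
  ∂[1,5] = [5] − [1].
The 10×10 boundary matrix has rank 8 and Smith normal form diag(1,1,1,1,1,1,1,1).

Reading off H_k = ker ∂_k / im ∂_{k+1}:

  H_0: rank C_0 − rank ∂_1 = 10 − 8 = 2, and the invariant factors of ∂_1 are all 1, so H_0 ≅ Z^2.
  H_1: rank ker ∂_1 − rank ∂_2 = (10 − 8) − 0 = 2, and there is no ∂_2, so H_1 ≅ Z^2.

As a check, the Euler characteristic is 10 − 10 = 0, which agrees with 2 − 2 = 0.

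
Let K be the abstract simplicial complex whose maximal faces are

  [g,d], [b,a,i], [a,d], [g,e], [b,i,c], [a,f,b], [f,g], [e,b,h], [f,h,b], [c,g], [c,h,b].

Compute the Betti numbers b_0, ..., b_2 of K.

b_0 = 1, b_1 = 3, b_2 = 0.

Take the total order a < b < c < d < e < f < g < h < i on the vertex set. Then K (dimension 2) consists of the simplices:

  0-simplices (9): a, b, c, d, e, f, g, h, i
  1-simplices (17): ab, ad, af, ai, bc, be, bf, bh, bi, cg, ch, ci, dg, eg, eh, fg, fh
  2-simplices (6): abf, abi, bch, bci, beh, bfh

giving chain groups C_0 ≅ Z^9, C_1 ≅ Z^17, C_2 ≅ Z^6.

∂_1: C_1 → C_0 maps an edge to its endpoints' difference, ∂[p,q] = q − p.
As a 9×17 matrix over Z this has rank 8, with invariant factors (1,1,1,1,1,1,1,1).

The boundary map ∂_2: C_2 → C_1 maps a triangle to the signed sum of its edges. For instance
  ∂bci = ci − bi + bc,
  ∂abf = bf − af + ab.
The resulting 17×6 matrix has rank 6, and its Smith normal form has invariant factors (1,1,1,1,1,1).

From H_k ≅ ker(∂_k) / im(∂_{k+1}) we obtain:

  H_0: rank C_0 − rank ∂_1 = 9 − 8 = 1, and the invariant factors of ∂_1 are all 1, so H_0 ≅ Z.
  H_1: rank ker ∂_1 − rank ∂_2 = (17 − 8) − 6 = 3, and the invariant factors of ∂_2 are all 1, so H_1 ≅ Z^3.
  H_2: rank ker ∂_2 − rank ∂_3 = (6 − 6) − 0 = 0, and there is no ∂_3, so H_2 ≅ 0.

Hence the Betti numbers are b_0 = 1, b_1 = 3, b_2 = 0.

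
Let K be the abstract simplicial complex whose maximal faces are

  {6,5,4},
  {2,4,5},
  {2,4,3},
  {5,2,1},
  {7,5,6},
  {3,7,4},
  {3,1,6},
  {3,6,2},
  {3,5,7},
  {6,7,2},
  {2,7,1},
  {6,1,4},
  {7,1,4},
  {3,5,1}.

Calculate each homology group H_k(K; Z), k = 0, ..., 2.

Fix the vertex order 1 < 2 < 3 < 4 < 5 < 6 < 7 and write every simplex with vertices in increasing order. Then dim K = 2 and the simplices of K are:

  0-simplices (7): [1], [2], [3], [4], [5], [6], [7]
  1-simplices (21): [1,2], [1,3], [1,4], [1,5], [1,6], [1,7], [2,3], [2,4], [2,5], [2,6], [2,7], [3,4], [3,5], [3,6], [3,7], [4,5], [4,6], [4,7], [5,6], [5,7], [6,7]
  2-simplices (14): [1,2,5], [1,2,7], [1,3,5], [1,3,6], [1,4,6], [1,4,7], [2,3,4], [2,3,6], [2,4,5], [2,6,7], [3,4,7], [3,5,7], [4,5,6], [5,6,7]

Hence C_0 ≅ Z^7, C_1 ≅ Z^21, C_2 ≅ Z^14.

∂_1: C_1 → C_0 is given by ∂[p,q] = [q] − [p]. For instance
  ∂[2,6] = [6] − [2].
As a 7×21 matrix over Z this has rank 6, with invariant factors (1,1,1,1,1,1).

The boundary map ∂_2: C_2 → C_1 maps a triangle to the signed sum of its edges. For instance
  ∂[4,5,6] = [5,6] − [4,6] + [4,5],
  ∂[1,3,5] = [3,5] − [1,5] + [1,3].
This gives a 21×14 integer matrix of rank 13; reducing to Smith normal form yields diagonal entries (1,1,1,1,1,1,1,1,1,1,1,1,1).

Computing H_k = (kernel of ∂_k) / (image of ∂_{k+1}):

  H_0: rank C_0 − rank ∂_1 = 7 − 6 = 1, and the invariant factors of ∂_1 are all 1, so H_0 ≅ Z.
  H_1: rank ker ∂_1 − rank ∂_2 = (21 − 6) − 13 = 2, and the invariant factors of ∂_2 are all 1, so H_1 ≅ Z^2.
  H_2: rank ker ∂_2 − rank ∂_3 = (14 − 13) − 0 = 1, and there is no ∂_3, so H_2 ≅ Z.

As a check, the Euler characteristic is 7 − 21 + 14 = 0, which agrees with 1 − 2 + 1 = 0.

H_0 = Z,  H_1 = Z^2,  H_2 = Z.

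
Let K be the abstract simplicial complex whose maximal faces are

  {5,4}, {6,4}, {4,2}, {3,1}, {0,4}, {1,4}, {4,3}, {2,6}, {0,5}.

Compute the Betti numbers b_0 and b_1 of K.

b_0 = 1, b_1 = 3.

We work with the vertex ordering 0 < 1 < 2 < 3 < 4 < 5 < 6. The simplices of K, each written with vertices in increasing order, are:

  0-simplices (7): [0], [1], [2], [3], [4], [5], [6]
  1-simplices (9): [0,4], [0,5], [1,3], [1,4], [2,4], [2,6], [3,4], [4,5], [4,6]

giving chain groups C_0 ≅ Z^7, C_1 ≅ Z^9.

The boundary map ∂_1: C_1 → C_0 is given by ∂[p,q] = [q] − [p]. For instance
  ∂[1,3] = [3] − [1].
As a 7×9 matrix over Z this has rank 6, with invariant factors (1,1,1,1,1,1).

From H_k ≅ ker(∂_k) / im(∂_{k+1}) we obtain:

  H_0: rank C_0 − rank ∂_1 = 7 − 6 = 1, and the invariant factors of ∂_1 are all 1, so H_0 ≅ Z.
  H_1: rank ker ∂_1 − rank ∂_2 = (9 − 6) − 0 = 3, and there is no ∂_2, so H_1 ≅ Z^3.

As a check, the Euler characteristic is 7 − 9 = -2, which agrees with 1 − 3 = -2.
(K is a triangulation of a wedge of 3 circles.)

Hence the Betti numbers are b_0 = 1, b_1 = 3.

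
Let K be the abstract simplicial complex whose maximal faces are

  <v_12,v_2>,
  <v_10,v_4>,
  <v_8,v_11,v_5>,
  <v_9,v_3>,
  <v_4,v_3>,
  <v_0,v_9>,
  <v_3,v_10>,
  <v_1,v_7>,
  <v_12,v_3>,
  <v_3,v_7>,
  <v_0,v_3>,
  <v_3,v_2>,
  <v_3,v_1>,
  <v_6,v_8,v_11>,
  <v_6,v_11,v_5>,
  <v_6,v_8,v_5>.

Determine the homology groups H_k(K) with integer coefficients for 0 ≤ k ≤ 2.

H_0 = Z^2,  H_1 = Z^4,  H_2 = Z.

K has 13 vertices, 18 edges, 4 triangles.
rank ∂_0 = 0, rank ∂_1 = 11 ⇒ b_0 = 13 − 0 − 11 = 2; all invariant factors of ∂_1 are 1 so no torsion. So H_0 ≅ Z^2.
rank ∂_1 = 11, rank ∂_2 = 3 ⇒ b_1 = 18 − 11 − 3 = 4; all invariant factors of ∂_2 are 1 so no torsion. So H_1 ≅ Z^4.
rank ∂_2 = 3, rank ∂_3 = 0 ⇒ b_2 = 4 − 3 − 0 = 1. So H_2 ≅ Z.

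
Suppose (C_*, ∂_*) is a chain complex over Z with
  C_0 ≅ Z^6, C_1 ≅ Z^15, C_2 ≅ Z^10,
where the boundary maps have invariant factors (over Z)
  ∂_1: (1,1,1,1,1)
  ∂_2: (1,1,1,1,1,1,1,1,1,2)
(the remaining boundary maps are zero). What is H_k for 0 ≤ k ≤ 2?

H_0 = Z,  H_1 = Z/2,  H_2 = 0.

H_0: b_0 = 6 − 0 − 5 = 1; torsion from ∂_1 factors > 1: none. So H_0 = Z.
H_1: b_1 = 15 − 5 − 10 = 0; torsion from ∂_2 factors > 1: [2]. So H_1 = Z/2.
H_2: b_2 = 10 − 10 − 0 = 0; torsion from ∂_3 factors > 1: none. So H_2 = 0.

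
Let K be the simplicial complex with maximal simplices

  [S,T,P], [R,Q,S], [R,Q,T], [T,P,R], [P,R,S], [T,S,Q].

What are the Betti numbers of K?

b_0 = 1, b_1 = 0, b_2 = 1.

We work with the vertex ordering P < Q < R < S < T. The simplices of K, each written with vertices in increasing order, are:

  0-simplices (5): P, Q, R, S, T
  1-simplices (9): PR, PS, PT, QR, QS, QT, RS, RT, ST
  2-simplices (6): PRS, PRT, PST, QRS, QRT, QST

giving chain groups C_0 ≅ Z^5, C_1 ≅ Z^9, C_2 ≅ Z^6.

Boundary ∂_1: C_1 → C_0 sends each edge [p,q] (with p < q) to q − p.
The 5×9 boundary matrix has rank 4 and Smith normal form diag(1,1,1,1).

∂_2: C_2 → C_1 acts by ∂[p,q,r] = [q,r] − [p,r] + [p,q]. For instance
  ∂PST = ST − PT + PS,
  ∂QST = ST − QT + QS.
As a 9×6 matrix over Z this has rank 5, with invariant factors (1,1,1,1,1).

Now H_k = ker ∂_k / im ∂_{k+1}, so:

  H_0: rank C_0 − rank ∂_1 = 5 − 4 = 1, and the invariant factors of ∂_1 are all 1, so H_0 ≅ Z.
  H_1: rank ker ∂_1 − rank ∂_2 = (9 − 4) − 5 = 0, and the invariant factors of ∂_2 are all 1, so H_1 ≅ 0.
  H_2: rank ker ∂_2 − rank ∂_3 = (6 − 5) − 0 = 1, and there is no ∂_3, so H_2 ≅ Z.

As a check, the Euler characteristic is 5 − 9 + 6 = 2, which agrees with 1 − 0 + 1 = 2.
(K is a triangulation of the 2-sphere S^2.)

Hence the Betti numbers are b_0 = 1, b_1 = 0, b_2 = 1.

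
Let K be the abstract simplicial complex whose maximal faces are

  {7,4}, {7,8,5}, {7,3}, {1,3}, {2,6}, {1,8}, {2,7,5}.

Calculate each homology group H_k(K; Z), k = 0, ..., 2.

H_0 = Z,  H_1 = Z,  H_2 = 0.

Fix the vertex order 1 < 2 < 3 < 4 < 5 < 6 < 7 < 8 and write every simplex with vertices in increasing order. Then dim K = 2 and the simplices of K are:

  0-simplices (8): [1], [2], [3], [4], [5], [6], [7], [8]
  1-simplices (10): [1,3], [1,8], [2,5], [2,6], [2,7], [3,7], [4,7], [5,7], [5,8], [7,8]
  2-simplices (2): [2,5,7], [5,7,8]

giving chain groups C_0 ≅ Z^8, C_1 ≅ Z^10, C_2 ≅ Z^2.

Boundary ∂_1: C_1 → C_0 sends each edge [p,q] (with p < q) to q − p. For instance
  ∂[2,7] = [7] − [2].
The 8×10 boundary matrix has rank 7 and Smith normal form diag(1,1,1,1,1,1,1).

The boundary map ∂_2: C_2 → C_1 acts by ∂[p,q,r] = [q,r] − [p,r] + [p,q]. For instance
  ∂[2,5,7] = [5,7] − [2,7] + [2,5],
  ∂[5,7,8] = [7,8] − [5,8] + [5,7].
As a 10×2 matrix over Z this has rank 2, with invariant factors (1,1).

From H_k ≅ ker(∂_k) / im(∂_{k+1}) we obtain:

  H_0: rank C_0 − rank ∂_1 = 8 − 7 = 1, and the invariant factors of ∂_1 are all 1, so H_0 = Z.
  H_1: rank ker ∂_1 − rank ∂_2 = (10 − 7) − 2 = 1, and the invariant factors of ∂_2 are all 1, so H_1 = Z.
  H_2: rank ker ∂_2 − rank ∂_3 = (2 − 2) − 0 = 0, and there is no ∂_3, so H_2 = 0.

As a check, the Euler characteristic is 8 − 10 + 2 = 0, which agrees with 1 − 1 + 0 = 0.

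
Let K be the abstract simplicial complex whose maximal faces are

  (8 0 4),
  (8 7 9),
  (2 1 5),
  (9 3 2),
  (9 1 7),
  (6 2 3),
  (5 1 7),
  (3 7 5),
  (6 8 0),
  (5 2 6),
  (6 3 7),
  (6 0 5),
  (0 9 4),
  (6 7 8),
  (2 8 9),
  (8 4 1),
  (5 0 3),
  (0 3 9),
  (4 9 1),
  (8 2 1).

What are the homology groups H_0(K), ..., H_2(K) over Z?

Fix the vertex order 0 < 1 < 2 < 3 < 4 < 5 < 6 < 7 < 8 < 9 and write every simplex with vertices in increasing order. Then dim K = 2 and the simplices of K are:

  0-simplices (10): [0], [1], [2], [3], [4], [5], [6], [7], [8], [9]
  1-simplices (30): (30 of them)
  2-simplices (20): (20 of them)

giving chain groups C_0 ≅ Z^10, C_1 ≅ Z^30, C_2 ≅ Z^20.

∂_1: C_1 → C_0 maps an edge to its endpoints' difference, ∂[p,q] = q − p. For instance
  ∂[1,2] = [2] − [1].
As a 10×30 matrix over Z this has rank 9, with invariant factors (1,1,1,1,1,1,1,1,1).

Boundary ∂_2: C_2 → C_1 maps a triangle to the signed sum of its edges. For instance
  ∂[0,4,8] = [4,8] − [0,8] + [0,4],
  ∂[1,4,8] = [4,8] − [1,8] + [1,4].
As a 30×20 matrix over Z this has rank 20, with invariant factors (1,1,1,1,1,1,1,1,1,1,1,1,1,1,1,1,1,1,1,2).

Now H_k = ker ∂_k / im ∂_{k+1}, so:

  H_0: rank C_0 − rank ∂_1 = 10 − 9 = 1, and the invariant factors of ∂_1 are all 1, so H_0 = Z.
  H_1: rank ker ∂_1 − rank ∂_2 = (30 − 9) − 20 = 1, and ∂_2 has invariant factor 2 > 1, so H_1 = Z ⊕ Z/2.
  H_2: rank ker ∂_2 − rank ∂_3 = (20 − 20) − 0 = 0, and there is no ∂_3, so H_2 = 0.

(K is a triangulation of the Klein bottle.)

H_0 ≅ Z,  H_1 ≅ Z ⊕ Z/2,  H_2 = 0.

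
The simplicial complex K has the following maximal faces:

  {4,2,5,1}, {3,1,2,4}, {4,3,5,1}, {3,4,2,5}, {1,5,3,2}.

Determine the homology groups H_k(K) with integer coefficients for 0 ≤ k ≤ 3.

Take the total order 1 < 2 < 3 < 4 < 5 on the vertex set. Then K (dimension 3) consists of the simplices:

  0-simplices (5): [1], [2], [3], [4], [5]
  1-simplices (10): [1,2], [1,3], [1,4], [1,5], [2,3], [2,4], [2,5], [3,4], [3,5], [4,5]
  2-simplices (10): [1,2,3], [1,2,4], [1,2,5], [1,3,4], [1,3,5], [1,4,5], [2,3,4], [2,3,5], [2,4,5], [3,4,5]
  3-simplices (5): [1,2,3,4], [1,2,3,5], [1,2,4,5], [1,3,4,5], [2,3,4,5]

so the chain groups are C_0 ≅ Z^5, C_1 ≅ Z^10, C_2 ≅ Z^10, C_3 ≅ Z^5.

The boundary map ∂_1: C_1 → C_0 maps an edge to its endpoints' difference, ∂[p,q] = q − p.
The resulting 5×10 matrix has rank 4, and its Smith normal form has invariant factors (1,1,1,1).

Boundary ∂_2: C_2 → C_1 sends each 2-simplex [p,q,r] to [q,r] − [p,r] + [p,q]. For instance
  ∂[1,4,5] = [4,5] − [1,5] + [1,4],
  ∂[1,2,4] = [2,4] − [1,4] + [1,2].
The resulting 10×10 matrix has rank 6, and its Smith normal form has invariant factors (1,1,1,1,1,1).

∂_3: C_3 → C_2 sends each 3-simplex σ to the alternating sum Σ_i (−1)^i (σ with its i-th vertex removed). For instance
  ∂[2,3,4,5] = [3,4,5] − [2,4,5] + [2,3,5] − [2,3,4],
  ∂[1,3,4,5] = [3,4,5] − [1,4,5] + [1,3,5] − [1,3,4].
The 10×5 boundary matrix has rank 4 and Smith normal form diag(1,1,1,1).

Computing H_k = (kernel of ∂_k) / (image of ∂_{k+1}):

  H_0: rank C_0 − rank ∂_1 = 5 − 4 = 1, and the invariant factors of ∂_1 are all 1, so H_0 = Z.
  H_1: rank ker ∂_1 − rank ∂_2 = (10 − 4) − 6 = 0, and the invariant factors of ∂_2 are all 1, so H_1 = 0.
  H_2: rank ker ∂_2 − rank ∂_3 = (10 − 6) − 4 = 0, and the invariant factors of ∂_3 are all 1, so H_2 = 0.
  H_3: rank ker ∂_3 − rank ∂_4 = (5 − 4) − 0 = 1, and there is no ∂_4, so H_3 = Z.

H_0 = Z,  H_1 = 0,  H_2 = 0,  H_3 = Z.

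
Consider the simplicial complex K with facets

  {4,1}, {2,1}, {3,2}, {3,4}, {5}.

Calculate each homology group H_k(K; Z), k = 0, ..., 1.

Take the total order 1 < 2 < 3 < 4 < 5 on the vertex set. Then K (dimension 1) consists of the simplices:

  0-simplices (5): [1], [2], [3], [4], [5]
  1-simplices (4): [1,2], [1,4], [2,3], [3,4]

Hence C_0 ≅ Z^5, C_1 ≅ Z^4.

∂_1: C_1 → C_0 is given by ∂[p,q] = [q] − [p]. For instance
  ∂[1,4] = [4] − [1].
This gives a 5×4 integer matrix of rank 3; reducing to Smith normal form yields diagonal entries (1,1,1).

Computing H_k = (kernel of ∂_k) / (image of ∂_{k+1}):

  H_0: rank C_0 − rank ∂_1 = 5 − 3 = 2, and the invariant factors of ∂_1 are all 1, so H_0 = Z^2.
  H_1: rank ker ∂_1 − rank ∂_2 = (4 − 3) − 0 = 1, and there is no ∂_2, so H_1 = Z.

H_0 = Z^2,  H_1 = Z.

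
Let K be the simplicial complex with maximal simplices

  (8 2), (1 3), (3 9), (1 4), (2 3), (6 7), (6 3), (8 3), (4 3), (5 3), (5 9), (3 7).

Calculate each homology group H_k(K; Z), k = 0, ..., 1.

Order the vertices as 1 < 2 < 3 < 4 < 5 < 6 < 7 < 8 < 9. Listing each simplex with vertices in this order, K has dimension 1 with simplices:

  0-simplices (9): [1], [2], [3], [4], [5], [6], [7], [8], [9]
  1-simplices (12): [1,3], [1,4], [2,3], [2,8], [3,4], [3,5], [3,6], [3,7], [3,8], [3,9], [5,9], [6,7]

giving chain groups C_0 ≅ Z^9, C_1 ≅ Z^12.

Boundary ∂_1: C_1 → C_0 maps an edge to its endpoints' difference, ∂[p,q] = q − p. For instance
  ∂[1,3] = [3] − [1].
This gives a 9×12 integer matrix of rank 8; reducing to Smith normal form yields diagonal entries (1,1,1,1,1,1,1,1).

Computing H_k = (kernel of ∂_k) / (image of ∂_{k+1}):

  H_0: rank C_0 − rank ∂_1 = 9 − 8 = 1, and the invariant factors of ∂_1 are all 1, so H_0 ≅ Z.
  H_1: rank ker ∂_1 − rank ∂_2 = (12 − 8) − 0 = 4, and there is no ∂_2, so H_1 ≅ Z^4.

H_0 ≅ Z,  H_1 ≅ Z^4.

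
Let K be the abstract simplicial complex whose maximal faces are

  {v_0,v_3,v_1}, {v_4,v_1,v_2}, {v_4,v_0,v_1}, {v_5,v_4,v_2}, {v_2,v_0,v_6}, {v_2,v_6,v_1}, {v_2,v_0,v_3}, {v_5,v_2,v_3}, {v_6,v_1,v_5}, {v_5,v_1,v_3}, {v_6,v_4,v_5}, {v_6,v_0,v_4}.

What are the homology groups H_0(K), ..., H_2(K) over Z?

Order the vertices as v_0 < v_1 < v_2 < v_3 < v_4 < v_5 < v_6. Listing each simplex with vertices in this order, K has dimension 2 with simplices:

  0-simplices (7): [v_0], [v_1], [v_2], [v_3], [v_4], [v_5], [v_6]
  1-simplices (18): (18 of them)
  2-simplices (12): (12 of them)

so the chain groups are C_0 ≅ Z^7, C_1 ≅ Z^18, C_2 ≅ Z^12.

The boundary map ∂_1: C_1 → C_0 sends each edge [p,q] (with p < q) to q − p. For instance
  ∂[v_5,v_6] = [v_6] − [v_5].
As a 7×18 matrix over Z this has rank 6, with invariant factors (1,1,1,1,1,1).

∂_2: C_2 → C_1 acts by ∂[p,q,r] = [q,r] − [p,r] + [p,q]. For instance
  ∂[v_4,v_5,v_6] = [v_5,v_6] − [v_4,v_6] + [v_4,v_5],
  ∂[v_2,v_3,v_5] = [v_3,v_5] − [v_2,v_5] + [v_2,v_3].
As a 18×12 matrix over Z this has rank 12, with invariant factors (1,1,1,1,1,1,1,1,1,1,1,2).

Now H_k = ker ∂_k / im ∂_{k+1}, so:

  H_0: rank C_0 − rank ∂_1 = 7 − 6 = 1, and the invariant factors of ∂_1 are all 1, so H_0 ≅ Z.
  H_1: rank ker ∂_1 − rank ∂_2 = (18 − 6) − 12 = 0, and ∂_2 has invariant factor 2 > 1, so H_1 ≅ Z/2Z.
  H_2: rank ker ∂_2 − rank ∂_3 = (12 − 12) − 0 = 0, and there is no ∂_3, so H_2 ≅ 0.

H_0 ≅ Z,  H_1 ≅ Z/2Z,  H_2 = 0.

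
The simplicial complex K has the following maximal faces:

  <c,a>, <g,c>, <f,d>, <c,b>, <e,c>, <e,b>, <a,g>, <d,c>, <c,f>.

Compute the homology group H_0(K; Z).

We work with the vertex ordering a < b < c < d < e < f < g. The simplices of K, each written with vertices in increasing order, are:

  0-simplices (7): a, b, c, d, e, f, g
  1-simplices (9): ac, ag, bc, be, cd, ce, cf, cg, df

so the chain groups are C_0 ≅ Z^7, C_1 ≅ Z^9.

The boundary map ∂_1: C_1 → C_0 maps an edge to its endpoints' difference, ∂[p,q] = q − p.
As a 7×9 matrix over Z this has rank 6, with invariant factors (1,1,1,1,1,1).

From H_k ≅ ker(∂_k) / im(∂_{k+1}) we obtain:

  H_0: rank C_0 − rank ∂_1 = 7 − 6 = 1, and the invariant factors of ∂_1 are all 1, so H_0 = Z.

H_0 = Z.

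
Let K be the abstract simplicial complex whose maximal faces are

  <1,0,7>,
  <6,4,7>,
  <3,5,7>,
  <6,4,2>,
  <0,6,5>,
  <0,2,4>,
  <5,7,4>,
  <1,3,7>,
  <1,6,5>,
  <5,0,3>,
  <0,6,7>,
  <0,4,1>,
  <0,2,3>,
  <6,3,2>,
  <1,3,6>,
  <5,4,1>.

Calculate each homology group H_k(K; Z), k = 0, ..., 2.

H_0 ≅ Z,  H_1 ≅ Z^2,  H_2 ≅ Z.

We work with the vertex ordering 0 < 1 < 2 < 3 < 4 < 5 < 6 < 7. The simplices of K, each written with vertices in increasing order, are:

  0-simplices (8): [0], [1], [2], [3], [4], [5], [6], [7]
  1-simplices (24): (24 of them)
  2-simplices (16): [0,1,4], [0,1,7], [0,2,3], [0,2,4], [0,3,5], [0,5,6], [0,6,7], [1,3,6], [1,3,7], [1,4,5], [1,5,6], [2,3,6], [2,4,6], [3,5,7], [4,5,7], [4,6,7]

so the chain groups are C_0 ≅ Z^8, C_1 ≅ Z^24, C_2 ≅ Z^16.

∂_1: C_1 → C_0 maps an edge to its endpoints' difference, ∂[p,q] = q − p.
As a 8×24 matrix over Z this has rank 7, with invariant factors (1,1,1,1,1,1,1).

∂_2: C_2 → C_1 sends each 2-simplex [p,q,r] to [q,r] − [p,r] + [p,q]. For instance
  ∂[1,4,5] = [4,5] − [1,5] + [1,4],
  ∂[0,1,7] = [1,7] − [0,7] + [0,1].
This gives a 24×16 integer matrix of rank 15; reducing to Smith normal form yields diagonal entries (1,1,1,1,1,1,1,1,1,1,1,1,1,1,1).

Reading off H_k = ker ∂_k / im ∂_{k+1}:

  H_0: rank C_0 − rank ∂_1 = 8 − 7 = 1, and the invariant factors of ∂_1 are all 1, so H_0 = Z.
  H_1: rank ker ∂_1 − rank ∂_2 = (24 − 7) − 15 = 2, and the invariant factors of ∂_2 are all 1, so H_1 = Z^2.
  H_2: rank ker ∂_2 − rank ∂_3 = (16 − 15) − 0 = 1, and there is no ∂_3, so H_2 = Z.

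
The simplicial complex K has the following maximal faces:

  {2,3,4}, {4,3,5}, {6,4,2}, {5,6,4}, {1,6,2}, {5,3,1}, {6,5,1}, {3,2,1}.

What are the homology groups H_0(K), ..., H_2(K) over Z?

H_0 = Z,  H_1 = 0,  H_2 = Z.

Fix the vertex order 1 < 2 < 3 < 4 < 5 < 6 and write every simplex with vertices in increasing order. Then dim K = 2 and the simplices of K are:

  0-simplices (6): [1], [2], [3], [4], [5], [6]
  1-simplices (12): [1,2], [1,3], [1,5], [1,6], [2,3], [2,4], [2,6], [3,4], [3,5], [4,5], [4,6], [5,6]
  2-simplices (8): [1,2,3], [1,2,6], [1,3,5], [1,5,6], [2,3,4], [2,4,6], [3,4,5], [4,5,6]

giving chain groups C_0 ≅ Z^6, C_1 ≅ Z^12, C_2 ≅ Z^8.

Boundary ∂_1: C_1 → C_0 is given by ∂[p,q] = [q] − [p]. For instance
  ∂[4,6] = [6] − [4].
This gives a 6×12 integer matrix of rank 5; reducing to Smith normal form yields diagonal entries (1,1,1,1,1).

The boundary map ∂_2: C_2 → C_1 acts by ∂[p,q,r] = [q,r] − [p,r] + [p,q]. For instance
  ∂[1,2,3] = [2,3] − [1,3] + [1,2],
  ∂[1,3,5] = [3,5] − [1,5] + [1,3].
The 12×8 boundary matrix has rank 7 and Smith normal form diag(1,1,1,1,1,1,1).

Reading off H_k = ker ∂_k / im ∂_{k+1}:

  H_0: rank C_0 − rank ∂_1 = 6 − 5 = 1, and the invariant factors of ∂_1 are all 1, so H_0 ≅ Z.
  H_1: rank ker ∂_1 − rank ∂_2 = (12 − 5) − 7 = 0, and the invariant factors of ∂_2 are all 1, so H_1 ≅ 0.
  H_2: rank ker ∂_2 − rank ∂_3 = (8 − 7) − 0 = 1, and there is no ∂_3, so H_2 ≅ Z.

(K is a triangulation of the 2-sphere S^2.)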